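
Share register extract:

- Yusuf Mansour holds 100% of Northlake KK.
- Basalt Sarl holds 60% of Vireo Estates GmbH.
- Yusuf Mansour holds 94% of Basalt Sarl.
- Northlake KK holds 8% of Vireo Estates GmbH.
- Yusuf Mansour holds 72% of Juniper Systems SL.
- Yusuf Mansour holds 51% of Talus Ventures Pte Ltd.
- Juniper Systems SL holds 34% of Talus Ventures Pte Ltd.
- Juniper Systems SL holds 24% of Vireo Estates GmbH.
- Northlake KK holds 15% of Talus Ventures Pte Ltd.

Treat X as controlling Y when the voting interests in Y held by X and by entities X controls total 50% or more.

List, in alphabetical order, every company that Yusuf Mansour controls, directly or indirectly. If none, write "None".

Basalt Sarl, Juniper Systems SL, Northlake KK, Talus Ventures Pte Ltd, Vireo Estates GmbH

Yusuf holds 94% of Basalt, so Yusuf controls Basalt.
Yusuf holds 100% of Northlake, so Yusuf controls Northlake.
Yusuf holds 72% of Juniper, so Yusuf controls Juniper.
Basalt and Juniper and Northlake together hold 60% + 24% + 8% = 92% of Vireo, so Yusuf controls Vireo.
Yusuf and Juniper and Northlake together hold 51% + 34% + 15% = 100% of Talus, so Yusuf controls Talus.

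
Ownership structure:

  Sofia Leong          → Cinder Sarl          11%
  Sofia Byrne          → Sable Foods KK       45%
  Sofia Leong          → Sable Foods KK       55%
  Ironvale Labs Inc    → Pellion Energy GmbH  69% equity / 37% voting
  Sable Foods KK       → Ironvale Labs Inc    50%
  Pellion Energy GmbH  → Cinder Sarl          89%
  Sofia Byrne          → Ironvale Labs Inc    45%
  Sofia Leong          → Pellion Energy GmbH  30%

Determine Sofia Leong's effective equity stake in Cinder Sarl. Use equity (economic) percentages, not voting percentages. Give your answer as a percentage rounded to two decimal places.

54.59%

Sofia Leong reaches Cinder along 3 paths.
Via Sable → Ironvale → Pellion: 55% × 50% × 69% × 89% = 16.88775%.
Via Pellion: 30% × 89% = 26.7%.
Direct stake: 11% = 11%.
Total: 16.88775% + 26.7% + 11% = 54.58775%.
Rounded: 54.59%.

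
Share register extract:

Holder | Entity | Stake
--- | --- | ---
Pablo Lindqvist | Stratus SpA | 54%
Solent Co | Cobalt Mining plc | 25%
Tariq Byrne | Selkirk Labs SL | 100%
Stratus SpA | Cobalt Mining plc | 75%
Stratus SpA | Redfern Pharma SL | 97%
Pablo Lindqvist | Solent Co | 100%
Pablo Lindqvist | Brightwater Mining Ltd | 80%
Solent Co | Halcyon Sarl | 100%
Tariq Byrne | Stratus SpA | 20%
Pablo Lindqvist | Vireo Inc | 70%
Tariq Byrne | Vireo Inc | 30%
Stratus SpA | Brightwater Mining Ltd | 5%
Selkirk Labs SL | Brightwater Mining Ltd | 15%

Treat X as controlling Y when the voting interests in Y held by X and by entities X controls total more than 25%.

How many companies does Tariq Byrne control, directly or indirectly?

Tariq holds 30% of Vireo, so Tariq controls Vireo.
Tariq holds 100% of Selkirk, so Tariq controls Selkirk.
No other company's threshold is met.
Tariq controls 2 companies.

2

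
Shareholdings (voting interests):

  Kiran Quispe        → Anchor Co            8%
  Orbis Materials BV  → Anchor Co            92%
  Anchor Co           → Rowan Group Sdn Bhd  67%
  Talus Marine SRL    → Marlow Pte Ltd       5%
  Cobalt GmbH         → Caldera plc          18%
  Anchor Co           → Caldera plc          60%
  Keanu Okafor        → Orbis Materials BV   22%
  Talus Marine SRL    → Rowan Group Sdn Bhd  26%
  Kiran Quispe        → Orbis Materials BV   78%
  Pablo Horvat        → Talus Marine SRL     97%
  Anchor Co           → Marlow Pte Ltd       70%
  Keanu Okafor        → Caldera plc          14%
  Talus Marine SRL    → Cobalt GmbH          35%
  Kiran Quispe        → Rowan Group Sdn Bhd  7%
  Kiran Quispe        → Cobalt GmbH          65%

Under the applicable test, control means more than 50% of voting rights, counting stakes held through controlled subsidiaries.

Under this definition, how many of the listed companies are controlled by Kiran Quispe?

Kiran holds 78% of Orbis, so Kiran controls Orbis.
Kiran holds 65% of Cobalt, so Kiran controls Cobalt.
Kiran and Orbis together hold 8% + 92% = 100% of Anchor, so Kiran controls Anchor.
Anchor and Kiran together hold 67% + 7% = 74% of Rowan, so Kiran controls Rowan.
Anchor holds 70% of Marlow, so Kiran controls Marlow.
Cobalt and Anchor together hold 18% + 60% = 78% of Caldera, so Kiran controls Caldera.
No other company's threshold is met.
Kiran controls 6 companies.

6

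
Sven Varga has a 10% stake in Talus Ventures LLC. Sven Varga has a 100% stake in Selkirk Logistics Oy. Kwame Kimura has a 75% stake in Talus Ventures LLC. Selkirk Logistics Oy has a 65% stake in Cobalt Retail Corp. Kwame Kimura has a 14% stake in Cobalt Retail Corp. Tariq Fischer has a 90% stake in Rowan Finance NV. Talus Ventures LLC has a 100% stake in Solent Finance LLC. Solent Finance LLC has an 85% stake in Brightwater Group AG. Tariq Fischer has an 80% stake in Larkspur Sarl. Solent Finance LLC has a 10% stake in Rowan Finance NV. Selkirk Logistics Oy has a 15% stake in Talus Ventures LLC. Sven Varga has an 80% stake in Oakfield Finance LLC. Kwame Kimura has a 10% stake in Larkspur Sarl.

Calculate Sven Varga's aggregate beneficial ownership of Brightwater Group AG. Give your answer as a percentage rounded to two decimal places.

Sven reaches Brightwater along 2 paths.
Via Selkirk → Talus → Solent: 100% × 15% × 100% × 85% = 12.75%.
Via Talus → Solent: 10% × 100% × 85% = 8.5%.
Total: 12.75% + 8.5% = 21.25%.

21.25%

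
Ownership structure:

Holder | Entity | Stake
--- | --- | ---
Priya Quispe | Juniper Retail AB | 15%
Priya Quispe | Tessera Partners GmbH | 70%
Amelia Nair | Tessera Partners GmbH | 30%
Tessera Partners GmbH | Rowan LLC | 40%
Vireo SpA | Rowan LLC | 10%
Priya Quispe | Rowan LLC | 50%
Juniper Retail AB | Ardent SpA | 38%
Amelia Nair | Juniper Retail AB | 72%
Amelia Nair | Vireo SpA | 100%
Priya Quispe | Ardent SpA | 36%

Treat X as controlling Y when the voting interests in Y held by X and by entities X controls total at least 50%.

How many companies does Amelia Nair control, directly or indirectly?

Amelia holds 72% of Juniper, so Amelia controls Juniper.
Amelia holds 100% of Vireo, so Amelia controls Vireo.
No other company's threshold is met.
Amelia controls 2 companies.

2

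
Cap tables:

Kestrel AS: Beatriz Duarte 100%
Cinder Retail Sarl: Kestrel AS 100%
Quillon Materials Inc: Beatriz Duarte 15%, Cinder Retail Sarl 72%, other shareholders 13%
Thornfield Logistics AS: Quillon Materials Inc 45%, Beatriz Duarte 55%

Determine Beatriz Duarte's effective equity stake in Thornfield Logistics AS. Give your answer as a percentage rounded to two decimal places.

94.15%

Beatriz reaches Thornfield along 3 paths.
Via Quillon: 15% × 45% = 6.75%.
Via Kestrel → Cinder → Quillon: 100% × 100% × 72% × 45% = 32.4%.
Direct stake: 55% = 55%.
Total: 6.75% + 32.4% + 55% = 94.15%.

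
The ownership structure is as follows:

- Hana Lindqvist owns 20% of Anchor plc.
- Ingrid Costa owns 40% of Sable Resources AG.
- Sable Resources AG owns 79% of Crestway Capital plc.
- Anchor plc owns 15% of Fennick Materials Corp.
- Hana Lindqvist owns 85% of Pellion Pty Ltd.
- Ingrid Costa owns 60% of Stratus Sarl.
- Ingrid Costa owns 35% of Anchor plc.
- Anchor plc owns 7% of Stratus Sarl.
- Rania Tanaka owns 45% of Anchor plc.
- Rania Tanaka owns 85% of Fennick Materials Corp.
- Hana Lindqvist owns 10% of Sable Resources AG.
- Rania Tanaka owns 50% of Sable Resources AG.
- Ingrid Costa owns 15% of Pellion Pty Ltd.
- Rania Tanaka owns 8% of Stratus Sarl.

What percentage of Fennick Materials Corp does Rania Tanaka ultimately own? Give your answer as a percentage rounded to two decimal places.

91.75%

Rania reaches Fennick along 2 paths.
Via Anchor: 45% × 15% = 6.75%.
Direct stake: 85% = 85%.
Total: 6.75% + 85% = 91.75%.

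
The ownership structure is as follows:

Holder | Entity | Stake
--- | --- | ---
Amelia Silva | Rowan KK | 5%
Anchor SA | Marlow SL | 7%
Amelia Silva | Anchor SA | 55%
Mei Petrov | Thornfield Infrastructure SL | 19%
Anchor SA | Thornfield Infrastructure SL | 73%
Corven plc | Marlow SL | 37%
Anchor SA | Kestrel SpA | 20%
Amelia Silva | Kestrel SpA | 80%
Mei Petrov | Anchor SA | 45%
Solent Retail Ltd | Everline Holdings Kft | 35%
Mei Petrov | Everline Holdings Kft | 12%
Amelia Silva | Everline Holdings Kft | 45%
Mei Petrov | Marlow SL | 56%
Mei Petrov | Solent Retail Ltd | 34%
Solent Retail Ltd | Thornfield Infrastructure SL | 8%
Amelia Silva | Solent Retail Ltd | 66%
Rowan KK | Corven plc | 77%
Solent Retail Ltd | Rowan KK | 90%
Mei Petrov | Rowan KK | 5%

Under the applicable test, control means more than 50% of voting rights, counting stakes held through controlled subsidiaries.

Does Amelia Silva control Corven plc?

Yes

Amelia holds 66% of Solent, so Amelia controls Solent.
Solent and Amelia together hold 90% + 5% = 95% of Rowan, so Amelia controls Rowan.
Rowan holds 77% of Corven, so Amelia controls Corven.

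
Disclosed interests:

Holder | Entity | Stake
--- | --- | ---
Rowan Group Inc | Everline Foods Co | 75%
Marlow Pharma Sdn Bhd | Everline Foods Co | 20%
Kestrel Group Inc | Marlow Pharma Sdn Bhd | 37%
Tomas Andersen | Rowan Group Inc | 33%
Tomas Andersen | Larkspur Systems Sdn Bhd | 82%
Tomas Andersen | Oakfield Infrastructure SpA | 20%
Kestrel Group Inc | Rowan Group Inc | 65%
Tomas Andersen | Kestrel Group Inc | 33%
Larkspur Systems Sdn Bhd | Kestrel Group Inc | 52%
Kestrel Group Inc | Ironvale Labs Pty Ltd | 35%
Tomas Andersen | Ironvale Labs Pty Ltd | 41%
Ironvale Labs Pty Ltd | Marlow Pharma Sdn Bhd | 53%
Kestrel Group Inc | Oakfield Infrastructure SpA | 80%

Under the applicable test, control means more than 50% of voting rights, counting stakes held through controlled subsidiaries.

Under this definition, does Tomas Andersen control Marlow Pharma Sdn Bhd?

Tomas holds 82% of Larkspur, so Tomas controls Larkspur.
Larkspur and Tomas together hold 52% + 33% = 85% of Kestrel, so Tomas controls Kestrel.
Tomas and Kestrel together hold 41% + 35% = 76% of Ironvale, so Tomas controls Ironvale.
Ironvale and Kestrel together hold 53% + 37% = 90% of Marlow, so Tomas controls Marlow.

Yes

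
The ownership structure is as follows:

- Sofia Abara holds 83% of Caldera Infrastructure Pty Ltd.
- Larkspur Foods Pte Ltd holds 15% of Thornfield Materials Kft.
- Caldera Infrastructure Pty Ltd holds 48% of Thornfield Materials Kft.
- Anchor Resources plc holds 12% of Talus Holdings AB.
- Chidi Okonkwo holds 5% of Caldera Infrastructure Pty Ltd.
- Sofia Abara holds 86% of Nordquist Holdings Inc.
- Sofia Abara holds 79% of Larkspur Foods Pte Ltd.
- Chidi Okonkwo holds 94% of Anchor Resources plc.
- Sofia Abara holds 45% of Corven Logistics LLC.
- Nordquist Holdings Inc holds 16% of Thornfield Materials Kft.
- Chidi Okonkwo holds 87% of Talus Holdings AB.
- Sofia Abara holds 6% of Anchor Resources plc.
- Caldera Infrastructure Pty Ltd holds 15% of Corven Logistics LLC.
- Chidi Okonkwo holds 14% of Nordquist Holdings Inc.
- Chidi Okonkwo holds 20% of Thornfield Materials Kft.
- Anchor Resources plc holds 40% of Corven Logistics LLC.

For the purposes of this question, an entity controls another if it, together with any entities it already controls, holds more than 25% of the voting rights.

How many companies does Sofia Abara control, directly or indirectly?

5

Sofia holds 83% of Caldera, so Sofia controls Caldera.
Sofia holds 86% of Nordquist, so Sofia controls Nordquist.
Sofia holds 79% of Larkspur, so Sofia controls Larkspur.
Caldera and Sofia together hold 15% + 45% = 60% of Corven, so Sofia controls Corven.
Larkspur and Caldera and Nordquist together hold 15% + 48% + 16% = 79% of Thornfield, so Sofia controls Thornfield.
No other company's threshold is met.
Sofia controls 5 companies.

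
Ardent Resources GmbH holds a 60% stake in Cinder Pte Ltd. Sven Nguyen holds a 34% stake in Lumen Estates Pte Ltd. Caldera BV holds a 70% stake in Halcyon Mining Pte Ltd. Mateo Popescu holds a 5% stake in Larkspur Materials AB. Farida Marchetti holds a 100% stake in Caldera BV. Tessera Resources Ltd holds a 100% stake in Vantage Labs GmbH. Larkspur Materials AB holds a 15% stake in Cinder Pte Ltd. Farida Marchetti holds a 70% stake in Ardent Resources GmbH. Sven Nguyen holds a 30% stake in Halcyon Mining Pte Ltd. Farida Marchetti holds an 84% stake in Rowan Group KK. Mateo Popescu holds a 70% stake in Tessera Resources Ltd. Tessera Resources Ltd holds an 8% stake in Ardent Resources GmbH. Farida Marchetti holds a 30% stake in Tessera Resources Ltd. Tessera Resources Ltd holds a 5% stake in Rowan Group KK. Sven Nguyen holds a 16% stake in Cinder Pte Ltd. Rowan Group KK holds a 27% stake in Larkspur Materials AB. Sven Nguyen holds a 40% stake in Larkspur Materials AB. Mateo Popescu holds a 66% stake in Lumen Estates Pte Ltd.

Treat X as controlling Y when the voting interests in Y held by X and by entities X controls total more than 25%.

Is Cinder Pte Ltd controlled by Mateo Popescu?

Mateo holds 70% of Tessera, so Mateo controls Tessera.
Mateo holds 66% of Lumen, so Mateo controls Lumen.
Tessera holds 100% of Vantage, so Mateo controls Vantage.
Neither Mateo nor any entity Mateo controls holds any voting interest in Cinder.
So Mateo does not control Cinder.

No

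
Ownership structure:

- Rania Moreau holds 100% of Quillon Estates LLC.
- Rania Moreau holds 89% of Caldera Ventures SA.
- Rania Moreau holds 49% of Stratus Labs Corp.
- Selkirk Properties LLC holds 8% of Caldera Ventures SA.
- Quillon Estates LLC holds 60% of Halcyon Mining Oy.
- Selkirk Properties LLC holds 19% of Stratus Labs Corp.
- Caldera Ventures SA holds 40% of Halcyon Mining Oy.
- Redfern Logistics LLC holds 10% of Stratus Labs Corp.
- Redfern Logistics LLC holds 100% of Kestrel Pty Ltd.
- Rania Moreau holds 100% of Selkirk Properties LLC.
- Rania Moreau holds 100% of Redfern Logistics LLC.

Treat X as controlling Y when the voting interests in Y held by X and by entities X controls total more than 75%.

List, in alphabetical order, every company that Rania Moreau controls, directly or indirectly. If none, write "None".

Rania holds 100% of Quillon, so Rania controls Quillon.
Rania holds 100% of Redfern, so Rania controls Redfern.
Rania holds 100% of Selkirk, so Rania controls Selkirk.
Rania and Selkirk together hold 89% + 8% = 97% of Caldera, so Rania controls Caldera.
Redfern holds 100% of Kestrel, so Rania controls Kestrel.
Quillon and Caldera together hold 60% + 40% = 100% of Halcyon, so Rania controls Halcyon.
Rania and Redfern and Selkirk together hold 49% + 10% + 19% = 78% of Stratus, so Rania controls Stratus.

Caldera Ventures SA, Halcyon Mining Oy, Kestrel Pty Ltd, Quillon Estates LLC, Redfern Logistics LLC, Selkirk Properties LLC, Stratus Labs Corp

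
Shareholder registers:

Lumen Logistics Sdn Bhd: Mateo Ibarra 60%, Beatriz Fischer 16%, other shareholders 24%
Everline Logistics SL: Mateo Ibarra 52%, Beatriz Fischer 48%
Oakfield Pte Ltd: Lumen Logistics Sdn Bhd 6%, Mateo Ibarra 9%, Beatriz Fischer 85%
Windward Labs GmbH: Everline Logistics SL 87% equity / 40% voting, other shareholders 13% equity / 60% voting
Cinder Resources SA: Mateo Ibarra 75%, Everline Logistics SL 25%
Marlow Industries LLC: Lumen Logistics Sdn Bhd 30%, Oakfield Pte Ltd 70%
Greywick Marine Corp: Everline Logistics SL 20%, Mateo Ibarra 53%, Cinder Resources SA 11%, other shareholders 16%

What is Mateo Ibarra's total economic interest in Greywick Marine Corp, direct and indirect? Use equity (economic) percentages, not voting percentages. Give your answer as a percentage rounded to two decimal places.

73.08%

Mateo reaches Greywick along 4 paths.
Via Everline: 52% × 20% = 10.4%.
Direct stake: 53% = 53%.
Via Cinder: 75% × 11% = 8.25%.
Via Everline → Cinder: 52% × 25% × 11% = 1.43%.
Total: 10.4% + 53% + 8.25% + 1.43% = 73.08%.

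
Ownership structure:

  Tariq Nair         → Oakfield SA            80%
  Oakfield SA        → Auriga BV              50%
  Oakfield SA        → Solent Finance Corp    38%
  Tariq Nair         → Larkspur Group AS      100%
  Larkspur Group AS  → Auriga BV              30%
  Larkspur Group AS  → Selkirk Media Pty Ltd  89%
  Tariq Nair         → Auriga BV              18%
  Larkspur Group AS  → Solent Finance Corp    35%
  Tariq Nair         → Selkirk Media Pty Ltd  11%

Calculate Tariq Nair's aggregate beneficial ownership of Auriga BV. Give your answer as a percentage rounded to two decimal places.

Tariq reaches Auriga along 3 paths.
Via Oakfield: 80% × 50% = 40%.
Direct stake: 18% = 18%.
Via Larkspur: 100% × 30% = 30%.
Total: 40% + 18% + 30% = 88%.
Rounded: 88.00%.

88.00%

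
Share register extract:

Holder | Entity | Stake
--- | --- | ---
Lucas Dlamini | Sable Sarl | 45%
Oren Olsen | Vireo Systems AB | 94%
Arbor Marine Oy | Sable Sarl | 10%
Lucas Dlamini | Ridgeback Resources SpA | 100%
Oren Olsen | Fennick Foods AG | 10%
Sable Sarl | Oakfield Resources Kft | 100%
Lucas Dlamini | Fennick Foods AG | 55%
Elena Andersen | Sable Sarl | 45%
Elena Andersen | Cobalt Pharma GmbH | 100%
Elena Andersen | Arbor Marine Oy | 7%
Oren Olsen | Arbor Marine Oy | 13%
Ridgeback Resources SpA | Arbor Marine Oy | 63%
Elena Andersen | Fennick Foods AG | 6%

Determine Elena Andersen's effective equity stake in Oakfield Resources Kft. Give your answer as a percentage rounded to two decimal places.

Elena reaches Oakfield along 2 paths.
Via Sable: 45% × 100% = 45%.
Via Arbor → Sable: 7% × 10% × 100% = 0.7%.
Total: 45% + 0.7% = 45.7%.
Rounded: 45.70%.

45.70%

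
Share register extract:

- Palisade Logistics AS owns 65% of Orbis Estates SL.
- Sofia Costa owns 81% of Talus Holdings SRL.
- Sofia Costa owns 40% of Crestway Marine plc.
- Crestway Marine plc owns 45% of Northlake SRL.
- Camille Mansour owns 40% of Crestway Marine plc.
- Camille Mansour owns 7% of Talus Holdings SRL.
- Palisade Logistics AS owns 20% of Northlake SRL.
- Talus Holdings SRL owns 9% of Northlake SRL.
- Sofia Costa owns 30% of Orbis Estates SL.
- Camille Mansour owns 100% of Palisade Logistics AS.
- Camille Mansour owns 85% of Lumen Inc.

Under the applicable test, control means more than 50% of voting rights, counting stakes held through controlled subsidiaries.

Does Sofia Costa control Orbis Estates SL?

No

Sofia holds 81% of Talus, so Sofia controls Talus.
In Orbis, Sofia's side holds only 30%, not > 50%.
So Sofia does not control Orbis.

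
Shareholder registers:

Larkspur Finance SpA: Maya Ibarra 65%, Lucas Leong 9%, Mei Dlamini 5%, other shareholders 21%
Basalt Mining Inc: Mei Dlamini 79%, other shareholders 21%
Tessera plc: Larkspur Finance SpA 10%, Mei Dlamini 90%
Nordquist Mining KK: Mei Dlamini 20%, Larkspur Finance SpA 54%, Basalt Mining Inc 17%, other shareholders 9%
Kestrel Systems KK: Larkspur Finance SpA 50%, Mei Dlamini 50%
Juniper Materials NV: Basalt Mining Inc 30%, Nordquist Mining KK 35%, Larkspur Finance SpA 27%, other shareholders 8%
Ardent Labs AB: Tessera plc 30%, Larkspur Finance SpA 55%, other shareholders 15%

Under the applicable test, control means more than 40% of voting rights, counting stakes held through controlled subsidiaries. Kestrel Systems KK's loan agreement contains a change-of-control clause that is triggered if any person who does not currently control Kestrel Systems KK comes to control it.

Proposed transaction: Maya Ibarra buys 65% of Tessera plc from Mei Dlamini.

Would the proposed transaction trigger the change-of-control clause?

No

The purchase adds only to Maya's holdings (Mei's stake shrinks), so Maya is the only person who could newly come to control Kestrel.
Maya holds 65% of Larkspur, so Maya controls Larkspur.
Larkspur holds 50% of Kestrel, so Maya controls Kestrel.
So Maya already controls Kestrel before the transaction.
After the purchase, Maya holds 65% of Tessera directly, and Mei's stake falls to 25%.
Maya controlled Kestrel already, so this is not a new person acquiring control; every other person's position is unchanged or reduced.
No new person acquires control, so the clause is not triggered.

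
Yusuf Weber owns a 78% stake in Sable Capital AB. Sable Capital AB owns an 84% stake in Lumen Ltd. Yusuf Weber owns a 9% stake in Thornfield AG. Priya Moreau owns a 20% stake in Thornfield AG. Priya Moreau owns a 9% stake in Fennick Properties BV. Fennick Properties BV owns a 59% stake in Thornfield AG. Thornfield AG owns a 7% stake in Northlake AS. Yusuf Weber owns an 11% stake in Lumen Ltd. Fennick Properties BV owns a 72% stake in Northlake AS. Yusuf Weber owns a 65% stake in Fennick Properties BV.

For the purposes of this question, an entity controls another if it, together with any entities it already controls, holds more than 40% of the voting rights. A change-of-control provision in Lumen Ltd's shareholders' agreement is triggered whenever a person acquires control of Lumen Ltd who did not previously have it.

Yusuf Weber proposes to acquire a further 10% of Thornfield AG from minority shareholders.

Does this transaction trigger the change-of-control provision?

The purchase changes only Yusuf's holdings, so Yusuf is the only person who could newly come to control Lumen.
Yusuf holds 78% of Sable, so Yusuf controls Sable.
Sable and Yusuf together hold 84% + 11% = 95% of Lumen, so Yusuf controls Lumen.
So Yusuf already controls Lumen before the transaction.
After the purchase, Yusuf's direct stake in Thornfield rises to 9% + 10% = 19%.
Yusuf controlled Lumen already, so this is not a new person acquiring control; every other person's position is unchanged or reduced.
No new person acquires control, so the clause is not triggered.

No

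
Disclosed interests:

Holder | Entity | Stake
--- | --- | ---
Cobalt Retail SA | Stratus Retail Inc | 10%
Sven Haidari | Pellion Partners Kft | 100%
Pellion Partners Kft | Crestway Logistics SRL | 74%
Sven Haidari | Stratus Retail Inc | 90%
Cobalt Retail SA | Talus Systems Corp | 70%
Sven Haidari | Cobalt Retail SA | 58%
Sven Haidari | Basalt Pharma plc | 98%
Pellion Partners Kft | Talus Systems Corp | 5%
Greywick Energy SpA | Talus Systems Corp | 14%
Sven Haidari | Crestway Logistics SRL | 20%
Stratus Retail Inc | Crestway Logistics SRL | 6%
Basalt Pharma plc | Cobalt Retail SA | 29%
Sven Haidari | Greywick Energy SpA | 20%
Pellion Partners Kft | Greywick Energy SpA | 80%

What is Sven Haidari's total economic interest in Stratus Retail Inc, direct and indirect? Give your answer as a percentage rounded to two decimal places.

Sven reaches Stratus along 3 paths.
Direct stake: 90% = 90%.
Via Basalt → Cobalt: 98% × 29% × 10% = 2.842%.
Via Cobalt: 58% × 10% = 5.8%.
Total: 90% + 2.842% + 5.8% = 98.642%.
Rounded: 98.64%.

98.64%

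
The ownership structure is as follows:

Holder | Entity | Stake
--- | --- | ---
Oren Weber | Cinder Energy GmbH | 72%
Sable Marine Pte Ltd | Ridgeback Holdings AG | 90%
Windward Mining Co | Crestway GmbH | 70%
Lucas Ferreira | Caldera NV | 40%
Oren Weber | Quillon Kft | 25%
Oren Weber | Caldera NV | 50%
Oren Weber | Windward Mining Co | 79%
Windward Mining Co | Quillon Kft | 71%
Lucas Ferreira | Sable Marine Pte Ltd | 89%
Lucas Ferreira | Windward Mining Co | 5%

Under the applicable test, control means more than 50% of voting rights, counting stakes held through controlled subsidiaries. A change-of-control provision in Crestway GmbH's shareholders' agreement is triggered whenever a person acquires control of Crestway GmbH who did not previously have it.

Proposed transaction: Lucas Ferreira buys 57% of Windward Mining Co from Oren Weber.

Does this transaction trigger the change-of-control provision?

Yes

The purchase adds only to Lucas's holdings (Oren's stake shrinks), so Lucas is the only person who could newly come to control Crestway.
Lucas holds 89% of Sable, so Lucas controls Sable.
Sable holds 90% of Ridgeback, so Lucas controls Ridgeback.
Neither Lucas nor any entity Lucas controls holds any voting interest in Crestway.
So before the transaction, Lucas does not control Crestway.
After the purchase, Lucas's direct stake in Windward rises to 5% + 57% = 62%, and Oren's stake falls to 22%.
Lucas holds 62% of Windward, so Lucas controls Windward.
Windward holds 70% of Crestway, so Lucas controls Crestway.
Lucas did not control Crestway before and does after, so the clause is triggered.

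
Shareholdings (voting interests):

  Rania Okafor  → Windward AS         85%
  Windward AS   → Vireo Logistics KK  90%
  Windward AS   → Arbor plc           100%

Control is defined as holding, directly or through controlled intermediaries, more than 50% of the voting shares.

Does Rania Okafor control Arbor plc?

Yes

Rania holds 85% of Windward, so Rania controls Windward.
Windward holds 100% of Arbor, so Rania controls Arbor.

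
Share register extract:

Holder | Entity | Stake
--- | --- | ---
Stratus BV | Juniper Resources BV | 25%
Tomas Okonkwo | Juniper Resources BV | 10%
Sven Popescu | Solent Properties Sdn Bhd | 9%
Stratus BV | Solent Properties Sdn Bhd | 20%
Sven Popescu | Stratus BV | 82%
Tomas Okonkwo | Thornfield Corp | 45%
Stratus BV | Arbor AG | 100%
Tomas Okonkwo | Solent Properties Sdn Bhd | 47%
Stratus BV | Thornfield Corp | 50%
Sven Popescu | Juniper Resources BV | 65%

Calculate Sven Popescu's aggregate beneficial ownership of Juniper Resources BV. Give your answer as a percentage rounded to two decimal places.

85.50%

Sven reaches Juniper along 2 paths.
Via Stratus: 82% × 25% = 20.5%.
Direct stake: 65% = 65%.
Total: 20.5% + 65% = 85.5%.
Rounded: 85.50%.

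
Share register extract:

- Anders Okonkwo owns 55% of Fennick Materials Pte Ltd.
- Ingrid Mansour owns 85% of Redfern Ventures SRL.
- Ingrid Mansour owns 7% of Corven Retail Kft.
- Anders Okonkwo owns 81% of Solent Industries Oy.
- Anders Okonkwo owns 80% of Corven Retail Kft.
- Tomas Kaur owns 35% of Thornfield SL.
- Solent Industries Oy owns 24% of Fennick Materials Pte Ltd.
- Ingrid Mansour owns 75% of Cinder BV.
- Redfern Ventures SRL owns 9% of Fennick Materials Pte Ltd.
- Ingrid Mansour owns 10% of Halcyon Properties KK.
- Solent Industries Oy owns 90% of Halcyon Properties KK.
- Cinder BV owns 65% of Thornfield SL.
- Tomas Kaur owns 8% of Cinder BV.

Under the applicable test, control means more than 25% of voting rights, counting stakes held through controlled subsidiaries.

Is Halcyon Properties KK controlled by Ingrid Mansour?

Ingrid holds 75% of Cinder, so Ingrid controls Cinder.
Ingrid holds 85% of Redfern, so Ingrid controls Redfern.
Cinder holds 65% of Thornfield, so Ingrid controls Thornfield.
In Halcyon, Ingrid's side holds only 10%, not > 25%.
So Ingrid does not control Halcyon.

No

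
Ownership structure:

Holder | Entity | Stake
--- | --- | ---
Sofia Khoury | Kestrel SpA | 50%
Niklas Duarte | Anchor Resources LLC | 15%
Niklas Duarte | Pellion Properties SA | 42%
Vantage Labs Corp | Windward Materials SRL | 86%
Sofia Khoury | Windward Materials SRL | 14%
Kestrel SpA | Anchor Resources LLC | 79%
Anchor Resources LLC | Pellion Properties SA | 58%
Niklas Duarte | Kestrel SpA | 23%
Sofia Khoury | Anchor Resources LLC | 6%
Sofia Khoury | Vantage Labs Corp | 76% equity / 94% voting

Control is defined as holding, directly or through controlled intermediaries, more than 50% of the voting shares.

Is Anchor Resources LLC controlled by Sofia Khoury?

No

Sofia holds 94% of Vantage, so Sofia controls Vantage.
Vantage and Sofia together hold 86% + 14% = 100% of Windward, so Sofia controls Windward.
In Anchor, Sofia's side holds only 6%, not > 50%.
So Sofia does not control Anchor.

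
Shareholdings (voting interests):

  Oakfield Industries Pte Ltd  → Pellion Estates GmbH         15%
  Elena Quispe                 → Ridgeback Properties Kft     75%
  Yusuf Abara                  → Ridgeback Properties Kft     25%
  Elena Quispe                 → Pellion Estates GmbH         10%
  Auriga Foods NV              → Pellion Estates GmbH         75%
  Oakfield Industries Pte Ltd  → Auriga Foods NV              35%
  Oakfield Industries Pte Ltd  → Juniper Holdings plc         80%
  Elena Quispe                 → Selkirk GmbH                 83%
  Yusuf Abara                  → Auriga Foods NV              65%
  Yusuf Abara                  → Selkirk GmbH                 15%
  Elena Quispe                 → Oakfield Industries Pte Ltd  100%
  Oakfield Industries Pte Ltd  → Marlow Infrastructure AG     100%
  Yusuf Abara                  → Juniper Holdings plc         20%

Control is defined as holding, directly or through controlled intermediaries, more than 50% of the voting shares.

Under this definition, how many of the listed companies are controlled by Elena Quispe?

Elena holds 75% of Ridgeback, so Elena controls Ridgeback.
Elena holds 100% of Oakfield, so Elena controls Oakfield.
Oakfield holds 80% of Juniper, so Elena controls Juniper.
Elena holds 83% of Selkirk, so Elena controls Selkirk.
Oakfield holds 100% of Marlow, so Elena controls Marlow.
No other company's threshold is met.
Elena controls 5 companies.

5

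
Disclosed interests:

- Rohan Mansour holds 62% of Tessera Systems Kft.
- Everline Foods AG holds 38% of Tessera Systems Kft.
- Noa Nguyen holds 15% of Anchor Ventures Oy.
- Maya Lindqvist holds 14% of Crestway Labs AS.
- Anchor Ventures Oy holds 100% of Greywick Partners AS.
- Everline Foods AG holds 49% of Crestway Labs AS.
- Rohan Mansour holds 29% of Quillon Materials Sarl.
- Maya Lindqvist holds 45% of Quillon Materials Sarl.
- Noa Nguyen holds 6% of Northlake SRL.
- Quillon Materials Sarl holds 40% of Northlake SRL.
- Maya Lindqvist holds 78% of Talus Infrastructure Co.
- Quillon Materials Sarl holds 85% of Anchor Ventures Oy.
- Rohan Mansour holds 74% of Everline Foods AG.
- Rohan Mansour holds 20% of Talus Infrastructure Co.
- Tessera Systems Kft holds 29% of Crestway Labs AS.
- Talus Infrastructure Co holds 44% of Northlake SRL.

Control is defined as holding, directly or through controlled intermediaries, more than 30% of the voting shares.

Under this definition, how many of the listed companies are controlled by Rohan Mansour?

Rohan holds 74% of Everline, so Rohan controls Everline.
Rohan and Everline together hold 62% + 38% = 100% of Tessera, so Rohan controls Tessera.
Tessera and Everline together hold 29% + 49% = 78% of Crestway, so Rohan controls Crestway.
No other company's threshold is met.
Rohan controls 3 companies.

3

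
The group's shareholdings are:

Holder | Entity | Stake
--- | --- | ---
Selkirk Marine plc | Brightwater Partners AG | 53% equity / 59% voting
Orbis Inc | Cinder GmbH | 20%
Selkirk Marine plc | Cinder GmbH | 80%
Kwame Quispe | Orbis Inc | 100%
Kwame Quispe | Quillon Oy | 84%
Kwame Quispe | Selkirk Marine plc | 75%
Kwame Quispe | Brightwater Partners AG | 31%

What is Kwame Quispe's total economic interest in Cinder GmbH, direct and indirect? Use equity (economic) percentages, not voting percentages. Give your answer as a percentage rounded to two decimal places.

Kwame reaches Cinder along 2 paths.
Via Orbis: 100% × 20% = 20%.
Via Selkirk: 75% × 80% = 60%.
Total: 20% + 60% = 80%.
Rounded: 80.00%.

80.00%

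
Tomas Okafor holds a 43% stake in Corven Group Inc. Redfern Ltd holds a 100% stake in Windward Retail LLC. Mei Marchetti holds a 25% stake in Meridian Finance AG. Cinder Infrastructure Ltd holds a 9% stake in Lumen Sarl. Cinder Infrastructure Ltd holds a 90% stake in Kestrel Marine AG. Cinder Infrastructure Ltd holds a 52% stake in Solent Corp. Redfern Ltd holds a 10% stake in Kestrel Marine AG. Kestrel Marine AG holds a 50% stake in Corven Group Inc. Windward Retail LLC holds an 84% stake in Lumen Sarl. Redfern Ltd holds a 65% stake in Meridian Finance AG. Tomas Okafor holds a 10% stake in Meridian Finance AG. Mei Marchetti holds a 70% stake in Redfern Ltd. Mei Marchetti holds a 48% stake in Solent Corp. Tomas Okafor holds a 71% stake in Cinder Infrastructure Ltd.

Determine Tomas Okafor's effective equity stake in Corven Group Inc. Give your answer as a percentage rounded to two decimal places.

Tomas reaches Corven along 2 paths.
Direct stake: 43% = 43%.
Via Cinder → Kestrel: 71% × 90% × 50% = 31.95%.
Total: 43% + 31.95% = 74.95%.

74.95%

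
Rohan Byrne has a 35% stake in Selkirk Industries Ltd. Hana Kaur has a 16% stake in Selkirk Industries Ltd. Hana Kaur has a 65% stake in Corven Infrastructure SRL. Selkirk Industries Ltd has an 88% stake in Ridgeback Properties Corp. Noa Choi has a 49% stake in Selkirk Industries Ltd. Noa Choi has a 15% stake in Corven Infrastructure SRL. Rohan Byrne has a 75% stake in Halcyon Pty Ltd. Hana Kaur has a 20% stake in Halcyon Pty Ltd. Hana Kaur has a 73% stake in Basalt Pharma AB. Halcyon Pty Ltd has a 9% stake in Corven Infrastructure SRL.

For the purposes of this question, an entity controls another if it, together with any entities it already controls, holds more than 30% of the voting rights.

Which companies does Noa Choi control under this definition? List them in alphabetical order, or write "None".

Noa holds 49% of Selkirk, so Noa controls Selkirk.
Selkirk holds 88% of Ridgeback, so Noa controls Ridgeback.
No other company's threshold is met.

Ridgeback Properties Corp, Selkirk Industries Ltd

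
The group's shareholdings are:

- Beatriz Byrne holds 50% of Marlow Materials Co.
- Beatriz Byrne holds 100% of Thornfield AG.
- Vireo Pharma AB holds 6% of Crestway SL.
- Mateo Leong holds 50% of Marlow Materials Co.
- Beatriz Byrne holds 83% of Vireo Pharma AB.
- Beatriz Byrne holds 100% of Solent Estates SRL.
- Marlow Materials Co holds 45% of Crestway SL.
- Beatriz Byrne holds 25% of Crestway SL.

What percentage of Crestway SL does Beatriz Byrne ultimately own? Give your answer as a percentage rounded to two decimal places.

52.48%

Beatriz reaches Crestway along 3 paths.
Via Vireo: 83% × 6% = 4.98%.
Via Marlow: 50% × 45% = 22.5%.
Direct stake: 25% = 25%.
Total: 4.98% + 22.5% + 25% = 52.48%.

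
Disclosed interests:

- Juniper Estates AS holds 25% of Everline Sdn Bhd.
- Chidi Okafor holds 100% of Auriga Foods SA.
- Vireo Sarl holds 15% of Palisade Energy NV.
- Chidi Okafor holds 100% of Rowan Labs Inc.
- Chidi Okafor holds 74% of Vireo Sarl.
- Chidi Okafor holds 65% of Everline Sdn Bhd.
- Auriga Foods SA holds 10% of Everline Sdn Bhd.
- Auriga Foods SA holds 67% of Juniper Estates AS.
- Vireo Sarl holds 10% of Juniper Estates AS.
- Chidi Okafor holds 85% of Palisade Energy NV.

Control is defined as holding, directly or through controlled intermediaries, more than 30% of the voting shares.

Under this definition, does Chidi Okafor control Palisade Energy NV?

Yes

Chidi holds 74% of Vireo, so Chidi controls Vireo.
Chidi and Vireo together hold 85% + 15% = 100% of Palisade, so Chidi controls Palisade.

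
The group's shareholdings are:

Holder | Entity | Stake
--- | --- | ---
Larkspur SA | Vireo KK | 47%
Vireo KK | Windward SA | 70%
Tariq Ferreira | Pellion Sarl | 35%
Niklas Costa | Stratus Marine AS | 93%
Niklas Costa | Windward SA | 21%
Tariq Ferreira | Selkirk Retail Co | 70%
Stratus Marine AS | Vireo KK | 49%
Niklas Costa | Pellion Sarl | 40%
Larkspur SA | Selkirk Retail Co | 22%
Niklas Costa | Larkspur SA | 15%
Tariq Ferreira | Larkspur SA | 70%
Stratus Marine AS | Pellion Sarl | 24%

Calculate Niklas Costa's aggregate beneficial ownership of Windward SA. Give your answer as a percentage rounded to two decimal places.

57.83%

Niklas reaches Windward along 3 paths.
Direct stake: 21% = 21%.
Via Stratus → Vireo: 93% × 49% × 70% = 31.899%.
Via Larkspur → Vireo: 15% × 47% × 70% = 4.935%.
Total: 21% + 31.899% + 4.935% = 57.834%.
Rounded: 57.83%.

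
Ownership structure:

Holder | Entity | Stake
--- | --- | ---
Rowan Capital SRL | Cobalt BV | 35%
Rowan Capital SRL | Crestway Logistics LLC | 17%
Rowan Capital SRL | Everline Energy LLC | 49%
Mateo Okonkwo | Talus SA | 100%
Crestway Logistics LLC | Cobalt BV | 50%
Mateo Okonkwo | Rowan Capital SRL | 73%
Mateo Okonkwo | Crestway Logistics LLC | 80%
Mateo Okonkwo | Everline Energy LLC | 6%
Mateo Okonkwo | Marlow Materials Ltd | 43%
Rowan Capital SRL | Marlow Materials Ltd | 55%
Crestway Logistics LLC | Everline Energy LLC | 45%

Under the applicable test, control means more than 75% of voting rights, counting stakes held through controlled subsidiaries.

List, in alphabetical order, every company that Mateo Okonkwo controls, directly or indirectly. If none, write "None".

Mateo holds 80% of Crestway, so Mateo controls Crestway.
Mateo holds 100% of Talus, so Mateo controls Talus.
No other company's threshold is met.

Crestway Logistics LLC, Talus SA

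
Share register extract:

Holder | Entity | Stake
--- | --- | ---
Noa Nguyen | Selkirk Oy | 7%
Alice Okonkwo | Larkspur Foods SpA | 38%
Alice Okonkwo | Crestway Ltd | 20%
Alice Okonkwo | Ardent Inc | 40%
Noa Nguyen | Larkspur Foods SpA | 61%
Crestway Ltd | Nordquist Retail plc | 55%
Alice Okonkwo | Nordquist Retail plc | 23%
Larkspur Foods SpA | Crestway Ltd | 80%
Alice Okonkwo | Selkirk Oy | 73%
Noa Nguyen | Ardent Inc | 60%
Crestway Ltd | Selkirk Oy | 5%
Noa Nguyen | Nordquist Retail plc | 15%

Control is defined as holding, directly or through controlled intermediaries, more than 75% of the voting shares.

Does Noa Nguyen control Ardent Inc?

No

Noa's largest direct stake is 61% in Larkspur, which does not meet the threshold, so Noa controls no company.
In Ardent, Noa's side holds only 60%, not > 75%.
So Noa does not control Ardent.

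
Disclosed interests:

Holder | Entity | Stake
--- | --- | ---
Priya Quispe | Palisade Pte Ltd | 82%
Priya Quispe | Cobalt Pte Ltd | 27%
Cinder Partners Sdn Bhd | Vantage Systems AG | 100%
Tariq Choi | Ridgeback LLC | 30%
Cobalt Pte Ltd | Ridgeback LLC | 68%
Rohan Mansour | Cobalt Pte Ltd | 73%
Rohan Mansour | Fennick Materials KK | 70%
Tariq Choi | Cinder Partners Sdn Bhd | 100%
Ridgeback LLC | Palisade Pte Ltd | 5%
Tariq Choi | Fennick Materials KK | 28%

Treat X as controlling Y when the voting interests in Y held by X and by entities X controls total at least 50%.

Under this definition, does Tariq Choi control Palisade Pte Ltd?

Tariq holds 100% of Cinder, so Tariq controls Cinder.
Cinder holds 100% of Vantage, so Tariq controls Vantage.
Neither Tariq nor any entity Tariq controls holds any voting interest in Palisade.
So Tariq does not control Palisade.

No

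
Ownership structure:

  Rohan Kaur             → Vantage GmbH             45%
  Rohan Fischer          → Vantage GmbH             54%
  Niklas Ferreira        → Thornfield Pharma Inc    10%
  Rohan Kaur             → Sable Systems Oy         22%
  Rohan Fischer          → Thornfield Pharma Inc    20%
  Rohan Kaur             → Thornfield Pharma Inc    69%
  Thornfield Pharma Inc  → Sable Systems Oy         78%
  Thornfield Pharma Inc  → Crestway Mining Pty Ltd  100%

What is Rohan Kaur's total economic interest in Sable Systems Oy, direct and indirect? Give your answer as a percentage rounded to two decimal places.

75.82%

Rohan Kaur reaches Sable along 2 paths.
Direct stake: 22% = 22%.
Via Thornfield: 69% × 78% = 53.82%.
Total: 22% + 53.82% = 75.82%.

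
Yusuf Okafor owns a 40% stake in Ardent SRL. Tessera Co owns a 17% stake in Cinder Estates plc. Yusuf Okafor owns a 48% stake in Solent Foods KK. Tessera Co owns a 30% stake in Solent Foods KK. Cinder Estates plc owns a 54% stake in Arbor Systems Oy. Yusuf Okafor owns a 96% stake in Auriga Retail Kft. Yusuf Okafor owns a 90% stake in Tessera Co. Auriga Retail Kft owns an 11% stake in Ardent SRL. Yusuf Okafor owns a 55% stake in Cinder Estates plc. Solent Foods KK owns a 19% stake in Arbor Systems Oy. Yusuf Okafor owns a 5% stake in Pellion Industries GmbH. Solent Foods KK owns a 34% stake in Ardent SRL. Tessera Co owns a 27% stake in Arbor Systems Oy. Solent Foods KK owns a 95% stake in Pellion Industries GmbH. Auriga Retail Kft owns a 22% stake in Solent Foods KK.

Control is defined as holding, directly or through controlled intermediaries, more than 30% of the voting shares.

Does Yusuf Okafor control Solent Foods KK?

Yes

Yusuf holds 90% of Tessera, so Yusuf controls Tessera.
Yusuf holds 96% of Auriga, so Yusuf controls Auriga.
Auriga and Yusuf and Tessera together hold 22% + 48% + 30% = 100% of Solent, so Yusuf controls Solent.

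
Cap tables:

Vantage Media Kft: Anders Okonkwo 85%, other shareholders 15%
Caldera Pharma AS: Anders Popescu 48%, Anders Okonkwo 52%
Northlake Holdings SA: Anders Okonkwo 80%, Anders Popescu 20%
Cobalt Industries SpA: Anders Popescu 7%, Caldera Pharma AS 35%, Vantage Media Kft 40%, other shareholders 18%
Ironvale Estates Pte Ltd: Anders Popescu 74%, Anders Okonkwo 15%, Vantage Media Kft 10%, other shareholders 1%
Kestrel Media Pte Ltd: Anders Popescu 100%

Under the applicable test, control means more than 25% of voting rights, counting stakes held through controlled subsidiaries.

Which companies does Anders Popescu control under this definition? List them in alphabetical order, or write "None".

Caldera Pharma AS, Cobalt Industries SpA, Ironvale Estates Pte Ltd, Kestrel Media Pte Ltd

Anders Popescu holds 48% of Caldera, so Anders Popescu controls Caldera.
Anders Popescu and Caldera together hold 7% + 35% = 42% of Cobalt, so Anders Popescu controls Cobalt.
Anders Popescu holds 74% of Ironvale, so Anders Popescu controls Ironvale.
Anders Popescu holds 100% of Kestrel, so Anders Popescu controls Kestrel.
No other company's threshold is met.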